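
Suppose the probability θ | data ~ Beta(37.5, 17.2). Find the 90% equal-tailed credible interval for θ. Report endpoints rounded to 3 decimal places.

[0.579, 0.784]

Posterior: Beta(37.5, 17.2).
Equal-tailed 90% interval: the 0.05 and 0.95 quantiles of Beta(37.5, 17.2).
Posterior mean ≈ 0.686, SD ≈ 0.062; a Normal approximation gives roughly [0.583, 0.788].
Exact: F⁻¹(0.05) = 0.579; F⁻¹(0.95) = 0.784.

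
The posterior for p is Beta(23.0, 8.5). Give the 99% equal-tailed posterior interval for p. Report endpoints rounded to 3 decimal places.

[0.509, 0.898]

Posterior: Beta(23.0, 8.5).
Equal-tailed 99% interval: the 0.005 and 0.995 quantiles of Beta(23.0, 8.5).
Posterior mean ≈ 0.730, SD ≈ 0.078; a Normal approximation gives roughly [0.530, 0.931].
Exact: F⁻¹(0.005) = 0.509; F⁻¹(0.995) = 0.898.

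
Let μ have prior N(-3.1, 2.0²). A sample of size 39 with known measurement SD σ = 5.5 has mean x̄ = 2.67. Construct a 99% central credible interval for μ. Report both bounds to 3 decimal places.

[-0.343, 3.809]

Posterior precision = 1/2.0² + 39/5.5² = 0.2500 + 1.2893 = 1.5393, so posterior SD = 0.8060.
Posterior mean = (-3.1/2.0² + 39·2.67/5.5²) / 1.5393 = 1.7329.
Interval: 1.7329 ± 2.576 × 0.8060 → [-0.343, 3.809].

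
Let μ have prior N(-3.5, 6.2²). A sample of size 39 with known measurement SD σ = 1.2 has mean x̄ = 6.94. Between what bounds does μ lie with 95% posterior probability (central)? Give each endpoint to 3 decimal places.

[6.554, 7.306]

Posterior precision = 1/6.2² + 39/1.2² = 0.0260 + 27.0833 = 27.1093, so posterior SD = 0.1921.
Posterior mean = (-3.5/6.2² + 39·6.94/1.2²) / 27.1093 = 6.9300.
Interval: 6.9300 ± 1.960 × 0.1921 → [6.554, 7.306].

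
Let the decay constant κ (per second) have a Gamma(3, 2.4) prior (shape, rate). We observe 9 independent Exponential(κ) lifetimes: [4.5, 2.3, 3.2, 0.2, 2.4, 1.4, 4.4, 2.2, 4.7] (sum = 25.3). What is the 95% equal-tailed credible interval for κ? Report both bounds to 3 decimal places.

Posterior: Gamma(3+9, 2.4+25.3) = Gamma(12, 27.7) (shape, rate).
Equal-tailed 95% interval: Gamma(12, 27.7) quantiles at 0.025 and 0.975.
Posterior mean ≈ 0.433, SD ≈ 0.125; a Normal approximation gives roughly [0.188, 0.678].
Exact: lower = 0.224; upper = 0.711.

[0.224, 0.711]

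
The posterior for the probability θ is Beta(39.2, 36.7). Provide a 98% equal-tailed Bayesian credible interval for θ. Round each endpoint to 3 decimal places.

[0.384, 0.647]

Posterior: Beta(39.2, 36.7).
Equal-tailed 98% interval: the 0.01 and 0.99 quantiles of Beta(39.2, 36.7).
Posterior mean ≈ 0.516, SD ≈ 0.057; a Normal approximation gives roughly [0.384, 0.649].
Exact: F⁻¹(0.01) = 0.384; F⁻¹(0.99) = 0.647.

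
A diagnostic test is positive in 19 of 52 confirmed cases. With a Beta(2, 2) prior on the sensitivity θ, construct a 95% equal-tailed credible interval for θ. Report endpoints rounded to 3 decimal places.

[0.254, 0.504]

Posterior: Beta(2+19, 2+33) = Beta(21, 35).
Equal-tailed 95% interval: the 0.025 and 0.975 quantiles of Beta(21, 35).
Posterior mean ≈ 0.375, SD ≈ 0.064; a Normal approximation gives roughly [0.249, 0.501].
Exact: F⁻¹(0.025) = 0.254; F⁻¹(0.975) = 0.504.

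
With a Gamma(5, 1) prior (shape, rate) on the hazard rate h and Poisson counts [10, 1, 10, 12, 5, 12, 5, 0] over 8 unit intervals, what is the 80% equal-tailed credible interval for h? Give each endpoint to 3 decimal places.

[5.590, 7.791]

Posterior: Gamma(5+55, 1+8) = Gamma(60, 9) (shape, rate).
Equal-tailed 80% interval: Gamma(60, 9) quantiles at 0.1 and 0.9.
Posterior mean ≈ 6.667, SD ≈ 0.861; a Normal approximation gives roughly [5.564, 7.770].
Exact: lower = 5.590; upper = 7.791.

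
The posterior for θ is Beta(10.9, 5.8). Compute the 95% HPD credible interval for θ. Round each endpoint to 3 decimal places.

[0.431, 0.865]

The posterior is unimodal and skewed, so the HPD interval has equal density at both endpoints and is the shortest 95% interval.
Solving f(0.431) = f(0.865) with F(0.865) − F(0.431) = 0.95 gives [0.431, 0.865].
For comparison, the equal-tailed interval is [0.417, 0.854]; the HPD is narrower and shifted toward the mode.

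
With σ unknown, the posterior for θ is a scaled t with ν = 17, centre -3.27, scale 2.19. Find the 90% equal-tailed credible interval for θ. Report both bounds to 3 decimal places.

The t_17 distribution is symmetric; the 90% interval is -3.27 ± t·2.19 with t_{0.95,17} = 1.740.
Half-width: 1.740 × 2.19 = 3.810.
-3.27 − 3.810 = -7.080; -3.27 + 3.810 = 0.540.

[-7.080, 0.540]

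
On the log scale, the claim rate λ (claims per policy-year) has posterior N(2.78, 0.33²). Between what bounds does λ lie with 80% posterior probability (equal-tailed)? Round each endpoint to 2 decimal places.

On the log scale the 80% interval is 2.78 ± 1.282 × 0.33 = [2.3571, 3.2029].
Exponentiate: [e^2.3571, e^3.2029] = [10.56, 24.60].

[10.56, 24.60]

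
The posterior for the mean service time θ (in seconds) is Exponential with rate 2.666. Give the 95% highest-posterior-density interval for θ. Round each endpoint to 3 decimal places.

The exponential density is strictly decreasing on [0, ∞), so the HPD interval is anchored at 0: [0, q] with P(θ ≤ q) = 0.95.
q = −ln(1 − 0.95) / 2.666 = 2.9957 / 2.666 = 1.124.

[0.000, 1.124]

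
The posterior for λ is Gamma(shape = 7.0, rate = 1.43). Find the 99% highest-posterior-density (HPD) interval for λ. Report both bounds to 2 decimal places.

The posterior is unimodal and skewed, so the HPD interval has equal density at both endpoints and is the shortest 99% interval.
Solving f(1.15) = f(10.38) with F(10.38) − F(1.15) = 0.99 gives [1.15, 10.38].
For comparison, the equal-tailed interval is [1.42, 10.95]; the HPD is narrower and shifted toward the mode.

[1.15, 10.38]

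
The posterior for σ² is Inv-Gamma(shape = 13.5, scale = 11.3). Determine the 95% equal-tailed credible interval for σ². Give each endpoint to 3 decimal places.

[0.523, 1.551]

Inverse-Gamma(13.5, 11.3) quantiles: F⁻¹(0.025) and F⁻¹(0.975).
Equivalently, 1/σ² ~ Gamma(13.5, rate = 11.3); invert its 0.975 and 0.025 quantiles.
Posterior mean ≈ 0.904, SD ≈ 0.267; a Normal approximation gives roughly [0.382, 1.426].
Exact: lower = 0.523; upper = 1.551.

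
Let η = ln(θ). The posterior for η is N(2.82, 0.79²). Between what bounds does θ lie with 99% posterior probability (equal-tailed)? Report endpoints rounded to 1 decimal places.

On the log scale the 99% interval is 2.82 ± 2.576 × 0.79 = [0.7851, 4.8549].
Exponentiate: [e^0.7851, e^4.8549] = [2.2, 128.4].

[2.2, 128.4]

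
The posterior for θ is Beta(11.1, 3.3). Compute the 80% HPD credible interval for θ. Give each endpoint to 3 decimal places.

[0.657, 0.923]

The posterior is unimodal and skewed, so the HPD interval has equal density at both endpoints and is the shortest 80% interval.
Solving f(0.657) = f(0.923) with F(0.923) − F(0.657) = 0.80 gives [0.657, 0.923].
For comparison, the equal-tailed interval is [0.624, 0.900]; the HPD is narrower and shifted toward the mode.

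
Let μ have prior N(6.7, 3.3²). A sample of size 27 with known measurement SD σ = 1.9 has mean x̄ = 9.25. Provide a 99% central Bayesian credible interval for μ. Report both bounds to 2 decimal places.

Posterior precision = 1/3.3² + 27/1.9² = 0.0918 + 7.4792 = 7.5711, so posterior SD = 0.3634.
Posterior mean = (6.7/3.3² + 27·9.25/1.9²) / 7.5711 = 9.2191.
Interval: 9.2191 ± 2.576 × 0.3634 → [8.28, 10.16].

[8.28, 10.16]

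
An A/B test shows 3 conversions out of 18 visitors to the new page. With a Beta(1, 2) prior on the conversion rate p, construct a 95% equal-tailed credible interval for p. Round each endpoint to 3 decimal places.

Posterior: Beta(1+3, 2+15) = Beta(4, 17).
Equal-tailed 95% interval: the 0.025 and 0.975 quantiles of Beta(4, 17).
Posterior mean ≈ 0.190, SD ≈ 0.084; a Normal approximation gives roughly [0.026, 0.355].
Exact: F⁻¹(0.025) = 0.057; F⁻¹(0.975) = 0.379.

[0.057, 0.379]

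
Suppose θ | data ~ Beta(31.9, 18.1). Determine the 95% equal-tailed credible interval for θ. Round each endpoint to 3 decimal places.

Posterior: Beta(31.9, 18.1).
Equal-tailed 95% interval: the 0.025 and 0.975 quantiles of Beta(31.9, 18.1).
Posterior mean ≈ 0.638, SD ≈ 0.067; a Normal approximation gives roughly [0.506, 0.770].
Exact: F⁻¹(0.025) = 0.502; F⁻¹(0.975) = 0.764.

[0.502, 0.764]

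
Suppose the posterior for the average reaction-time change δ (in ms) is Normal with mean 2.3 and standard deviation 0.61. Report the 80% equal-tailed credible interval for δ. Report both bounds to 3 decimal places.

The posterior is symmetric, so the 80% equal-tailed interval is δ = 2.3 ± z·0.61 with z = 1.282.
Half-width: 1.282 × 0.61 = 0.782.
2.3 − 0.782 = 1.518; 2.3 + 0.782 = 3.082.

[1.518, 3.082]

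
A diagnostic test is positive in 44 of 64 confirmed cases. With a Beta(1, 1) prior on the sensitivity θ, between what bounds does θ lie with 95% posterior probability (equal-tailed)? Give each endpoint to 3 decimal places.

Posterior: Beta(1+44, 1+20) = Beta(45, 21).
Equal-tailed 95% interval: the 0.025 and 0.975 quantiles of Beta(45, 21).
Posterior mean ≈ 0.682, SD ≈ 0.057; a Normal approximation gives roughly [0.570, 0.793].
Exact: F⁻¹(0.025) = 0.566; F⁻¹(0.975) = 0.788.

[0.566, 0.788]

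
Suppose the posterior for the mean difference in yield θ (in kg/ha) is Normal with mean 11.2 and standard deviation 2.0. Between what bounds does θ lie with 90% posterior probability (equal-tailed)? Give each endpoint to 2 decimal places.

The posterior is symmetric, so the 90% equal-tailed interval is θ = 11.2 ± z·2.0 with z = 1.645.
Half-width: 1.645 × 2.0 = 3.29.
11.2 − 3.29 = 7.91; 11.2 + 3.29 = 14.49.

[7.91, 14.49]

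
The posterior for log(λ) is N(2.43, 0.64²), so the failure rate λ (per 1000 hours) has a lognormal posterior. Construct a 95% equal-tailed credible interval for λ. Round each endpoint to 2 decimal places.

On the log scale the 95% interval is 2.43 ± 1.960 × 0.64 = [1.1756, 3.6844].
Exponentiate: [e^1.1756, e^3.6844] = [3.24, 39.82].

[3.24, 39.82]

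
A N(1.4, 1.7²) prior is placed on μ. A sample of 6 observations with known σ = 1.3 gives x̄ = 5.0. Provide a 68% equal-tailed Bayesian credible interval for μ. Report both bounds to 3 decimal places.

[4.176, 5.184]

Posterior precision = 1/1.7² + 6/1.3² = 0.3460 + 3.5503 = 3.8963, so posterior SD = 0.5066.
Posterior mean = (1.4/1.7² + 6·5.0/1.3²) / 3.8963 = 4.6803.
Interval: 4.6803 ± 0.994 × 0.5066 → [4.176, 5.184].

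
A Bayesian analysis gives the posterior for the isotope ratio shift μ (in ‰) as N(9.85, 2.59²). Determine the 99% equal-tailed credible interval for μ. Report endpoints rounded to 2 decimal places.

[3.18, 16.52]

The posterior is symmetric, so the 99% equal-tailed interval is μ = 9.85 ± z·2.59 with z = 2.576.
Half-width: 2.576 × 2.59 = 6.67.
9.85 − 6.67 = 3.18; 9.85 + 6.67 = 16.52.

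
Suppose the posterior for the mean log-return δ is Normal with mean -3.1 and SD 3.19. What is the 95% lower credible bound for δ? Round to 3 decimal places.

Need L with P(δ ≥ L) = 0.95: L = -3.1 − z_{0.05}·3.19.
z = 1.645; L = -3.1 − 1.645 × 3.19 = -8.347.

-8.347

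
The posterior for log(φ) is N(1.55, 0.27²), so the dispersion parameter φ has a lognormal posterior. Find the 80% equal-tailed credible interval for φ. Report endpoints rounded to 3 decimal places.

[3.333, 6.659]

On the log scale the 80% interval is 1.55 ± 1.282 × 0.27 = [1.2040, 1.8960].
Exponentiate: [e^1.2040, e^1.8960] = [3.333, 6.659].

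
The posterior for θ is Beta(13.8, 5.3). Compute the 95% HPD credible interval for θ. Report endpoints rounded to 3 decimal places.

The posterior is unimodal and skewed, so the HPD interval has equal density at both endpoints and is the shortest 95% interval.
Solving f(0.526) = f(0.906) with F(0.906) − F(0.526) = 0.95 gives [0.526, 0.906].
For comparison, the equal-tailed interval is [0.508, 0.893]; the HPD is narrower and shifted toward the mode.

[0.526, 0.906]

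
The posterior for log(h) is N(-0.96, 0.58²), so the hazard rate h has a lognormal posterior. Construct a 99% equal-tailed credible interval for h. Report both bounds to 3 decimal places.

On the log scale the 99% interval is -0.96 ± 2.576 × 0.58 = [-2.4540, 0.5340].
Exponentiate: [e^-2.4540, e^0.5340] = [0.086, 1.706].

[0.086, 1.706]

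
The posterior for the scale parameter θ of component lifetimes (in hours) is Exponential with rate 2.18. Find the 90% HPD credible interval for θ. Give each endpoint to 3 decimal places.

The exponential density is strictly decreasing on [0, ∞), so the HPD interval is anchored at 0: [0, q] with P(θ ≤ q) = 0.90.
q = −ln(1 − 0.90) / 2.18 = 2.3026 / 2.18 = 1.056.

[0.000, 1.056]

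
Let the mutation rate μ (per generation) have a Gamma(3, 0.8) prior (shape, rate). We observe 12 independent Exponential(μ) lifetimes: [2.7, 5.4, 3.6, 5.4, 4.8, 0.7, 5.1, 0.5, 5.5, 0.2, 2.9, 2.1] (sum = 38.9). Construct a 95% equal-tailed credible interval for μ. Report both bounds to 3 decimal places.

Posterior: Gamma(3+12, 0.8+38.9) = Gamma(15, 39.7) (shape, rate).
Equal-tailed 95% interval: Gamma(15, 39.7) quantiles at 0.025 and 0.975.
Posterior mean ≈ 0.378, SD ≈ 0.098; a Normal approximation gives roughly [0.187, 0.569].
Exact: lower = 0.211; upper = 0.592.

[0.211, 0.592]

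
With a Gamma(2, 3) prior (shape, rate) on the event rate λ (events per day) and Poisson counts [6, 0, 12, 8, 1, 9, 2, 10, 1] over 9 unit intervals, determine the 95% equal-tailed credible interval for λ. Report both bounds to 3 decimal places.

[3.164, 5.493]

Posterior: Gamma(2+49, 3+9) = Gamma(51, 12) (shape, rate).
Equal-tailed 95% interval: Gamma(51, 12) quantiles at 0.025 and 0.975.
Posterior mean ≈ 4.250, SD ≈ 0.595; a Normal approximation gives roughly [3.084, 5.416].
Exact: lower = 3.164; upper = 5.493.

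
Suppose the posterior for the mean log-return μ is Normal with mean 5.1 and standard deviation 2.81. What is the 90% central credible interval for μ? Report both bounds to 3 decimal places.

The posterior is symmetric, so the 90% equal-tailed interval is μ = 5.1 ± z·2.81 with z = 1.645.
Half-width: 1.645 × 2.81 = 4.622.
5.1 − 4.622 = 0.478; 5.1 + 4.622 = 9.722.

[0.478, 9.722]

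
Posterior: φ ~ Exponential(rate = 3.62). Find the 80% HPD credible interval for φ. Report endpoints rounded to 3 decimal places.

The exponential density is strictly decreasing on [0, ∞), so the HPD interval is anchored at 0: [0, q] with P(φ ≤ q) = 0.80.
q = −ln(1 − 0.80) / 3.62 = 1.6094 / 3.62 = 0.445.

[0.000, 0.445]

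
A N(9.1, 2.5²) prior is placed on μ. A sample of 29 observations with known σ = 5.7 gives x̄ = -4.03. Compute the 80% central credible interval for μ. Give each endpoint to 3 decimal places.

Posterior precision = 1/2.5² + 29/5.7² = 0.1600 + 0.8926 = 1.0526, so posterior SD = 0.9747.
Posterior mean = (9.1/2.5² + 29·-4.03/5.7²) / 1.0526 = -2.0341.
Interval: -2.0341 ± 1.282 × 0.9747 → [-3.283, -0.785].

[-3.283, -0.785]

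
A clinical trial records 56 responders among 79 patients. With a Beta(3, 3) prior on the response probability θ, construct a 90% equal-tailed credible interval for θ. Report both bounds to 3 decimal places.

Posterior: Beta(3+56, 3+23) = Beta(59, 26).
Equal-tailed 90% interval: the 0.05 and 0.95 quantiles of Beta(59, 26).
Posterior mean ≈ 0.694, SD ≈ 0.050; a Normal approximation gives roughly [0.612, 0.776].
Exact: F⁻¹(0.05) = 0.610; F⁻¹(0.95) = 0.773.

[0.610, 0.773]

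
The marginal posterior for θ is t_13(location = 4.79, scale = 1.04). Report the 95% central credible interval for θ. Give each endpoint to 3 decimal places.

The t_13 distribution is symmetric; the 95% interval is 4.79 ± t·1.04 with t_{0.975,13} = 2.160.
Half-width: 2.160 × 1.04 = 2.247.
4.79 − 2.247 = 2.543; 4.79 + 2.247 = 7.037.

[2.543, 7.037]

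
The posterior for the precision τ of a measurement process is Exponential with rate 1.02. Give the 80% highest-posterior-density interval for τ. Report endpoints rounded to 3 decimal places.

The exponential density is strictly decreasing on [0, ∞), so the HPD interval is anchored at 0: [0, q] with P(τ ≤ q) = 0.80.
q = −ln(1 − 0.80) / 1.02 = 1.6094 / 1.02 = 1.578.

[0.000, 1.578]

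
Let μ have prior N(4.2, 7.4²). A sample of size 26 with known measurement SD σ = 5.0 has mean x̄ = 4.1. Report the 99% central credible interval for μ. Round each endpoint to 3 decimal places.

[1.598, 6.606]

Posterior precision = 1/7.4² + 26/5.0² = 0.0183 + 1.0400 = 1.0583, so posterior SD = 0.9721.
Posterior mean = (4.2/7.4² + 26·4.1/5.0²) / 1.0583 = 4.1017.
Interval: 4.1017 ± 2.576 × 0.9721 → [1.598, 6.606].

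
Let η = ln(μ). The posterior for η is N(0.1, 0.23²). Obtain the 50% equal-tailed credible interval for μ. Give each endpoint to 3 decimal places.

On the log scale the 50% interval is 0.1 ± 0.674 × 0.23 = [-0.0551, 0.2551].
Exponentiate: [e^-0.0551, e^0.2551] = [0.946, 1.291].

[0.946, 1.291]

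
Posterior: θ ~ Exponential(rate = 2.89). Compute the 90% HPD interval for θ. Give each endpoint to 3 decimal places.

[0.000, 0.797]

The exponential density is strictly decreasing on [0, ∞), so the HPD interval is anchored at 0: [0, q] with P(θ ≤ q) = 0.90.
q = −ln(1 − 0.90) / 2.89 = 2.3026 / 2.89 = 0.797.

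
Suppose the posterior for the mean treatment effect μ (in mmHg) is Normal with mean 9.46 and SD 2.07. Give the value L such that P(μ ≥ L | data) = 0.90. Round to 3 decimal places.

Need L with P(μ ≥ L) = 0.90: L = 9.46 − z_{0.1}·2.07.
z = 1.282; L = 9.46 − 1.282 × 2.07 = 6.807.

6.807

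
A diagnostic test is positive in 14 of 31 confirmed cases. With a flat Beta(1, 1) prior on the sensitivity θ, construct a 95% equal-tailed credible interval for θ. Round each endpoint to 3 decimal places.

Posterior: Beta(1+14, 1+17) = Beta(15, 18).
Equal-tailed 95% interval: the 0.025 and 0.975 quantiles of Beta(15, 18).
Posterior mean ≈ 0.455, SD ≈ 0.085; a Normal approximation gives roughly [0.287, 0.622].
Exact: F⁻¹(0.025) = 0.291; F⁻¹(0.975) = 0.623.

[0.291, 0.623]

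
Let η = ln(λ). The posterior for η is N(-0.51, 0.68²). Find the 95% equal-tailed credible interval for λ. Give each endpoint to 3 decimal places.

On the log scale the 95% interval is -0.51 ± 1.960 × 0.68 = [-1.8428, 0.8228].
Exponentiate: [e^-1.8428, e^0.8228] = [0.158, 2.277].

[0.158, 2.277]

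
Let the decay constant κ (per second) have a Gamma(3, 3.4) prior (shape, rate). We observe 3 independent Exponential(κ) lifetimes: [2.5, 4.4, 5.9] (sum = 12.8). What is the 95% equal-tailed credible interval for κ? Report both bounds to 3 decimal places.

[0.136, 0.720]

Posterior: Gamma(3+3, 3.4+12.8) = Gamma(6, 16.2) (shape, rate).
Equal-tailed 95% interval: Gamma(6, 16.2) quantiles at 0.025 and 0.975.
Posterior mean ≈ 0.370, SD ≈ 0.151; a Normal approximation gives roughly [0.074, 0.667].
Exact: lower = 0.136; upper = 0.720.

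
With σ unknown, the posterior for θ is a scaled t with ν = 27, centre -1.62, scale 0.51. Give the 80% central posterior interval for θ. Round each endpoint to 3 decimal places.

The t_27 distribution is symmetric; the 80% interval is -1.62 ± t·0.51 with t_{0.9,27} = 1.314.
Half-width: 1.314 × 0.51 = 0.670.
-1.62 − 0.670 = -2.290; -1.62 + 0.670 = -0.950.

[-2.290, -0.950]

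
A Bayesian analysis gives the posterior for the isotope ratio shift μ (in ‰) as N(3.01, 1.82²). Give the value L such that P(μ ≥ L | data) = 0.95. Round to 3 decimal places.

0.016

Need L with P(μ ≥ L) = 0.95: L = 3.01 − z_{0.05}·1.82.
z = 1.645; L = 3.01 − 1.645 × 1.82 = 0.016.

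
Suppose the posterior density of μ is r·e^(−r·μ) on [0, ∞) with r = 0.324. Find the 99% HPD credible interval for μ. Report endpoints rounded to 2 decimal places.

[0.00, 14.21]

The exponential density is strictly decreasing on [0, ∞), so the HPD interval is anchored at 0: [0, q] with P(μ ≤ q) = 0.99.
q = −ln(1 − 0.99) / 0.324 = 4.6052 / 0.324 = 14.21.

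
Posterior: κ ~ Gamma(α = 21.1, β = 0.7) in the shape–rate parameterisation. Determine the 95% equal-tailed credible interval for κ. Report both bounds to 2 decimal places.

[18.68, 44.30]

Posterior: Gamma(shape 21.1, rate 0.7).
Equal-tailed 95% interval: Gamma(21.1, 0.7) quantiles at 0.025 and 0.975.
Posterior mean ≈ 30.14, SD ≈ 6.56; a Normal approximation gives roughly [17.28, 43.00].
Exact: lower = 18.68; upper = 44.30.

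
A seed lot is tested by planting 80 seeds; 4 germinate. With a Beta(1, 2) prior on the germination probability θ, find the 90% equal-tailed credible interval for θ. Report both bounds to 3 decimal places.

Posterior: Beta(1+4, 2+76) = Beta(5, 78).
Equal-tailed 90% interval: the 0.05 and 0.95 quantiles of Beta(5, 78).
Posterior mean ≈ 0.060, SD ≈ 0.026; a Normal approximation gives roughly [0.018, 0.103].
Exact: F⁻¹(0.05) = 0.024; F⁻¹(0.95) = 0.108.

[0.024, 0.108]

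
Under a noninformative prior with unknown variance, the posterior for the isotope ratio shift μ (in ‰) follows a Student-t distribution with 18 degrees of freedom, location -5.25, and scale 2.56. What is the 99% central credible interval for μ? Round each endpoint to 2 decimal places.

The t_18 distribution is symmetric; the 99% interval is -5.25 ± t·2.56 with t_{0.995,18} = 2.878.
Half-width: 2.878 × 2.56 = 7.37.
-5.25 − 7.37 = -12.62; -5.25 + 7.37 = 2.12.

[-12.62, 2.12]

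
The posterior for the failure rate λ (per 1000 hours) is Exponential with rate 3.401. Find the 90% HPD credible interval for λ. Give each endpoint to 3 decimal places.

The exponential density is strictly decreasing on [0, ∞), so the HPD interval is anchored at 0: [0, q] with P(λ ≤ q) = 0.90.
q = −ln(1 − 0.90) / 3.401 = 2.3026 / 3.401 = 0.677.

[0.000, 0.677]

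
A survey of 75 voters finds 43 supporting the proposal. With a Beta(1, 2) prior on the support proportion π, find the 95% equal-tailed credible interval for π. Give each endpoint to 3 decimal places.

Posterior: Beta(1+43, 2+32) = Beta(44, 34).
Equal-tailed 95% interval: the 0.025 and 0.975 quantiles of Beta(44, 34).
Posterior mean ≈ 0.564, SD ≈ 0.056; a Normal approximation gives roughly [0.455, 0.673].
Exact: F⁻¹(0.025) = 0.454; F⁻¹(0.975) = 0.672.

[0.454, 0.672]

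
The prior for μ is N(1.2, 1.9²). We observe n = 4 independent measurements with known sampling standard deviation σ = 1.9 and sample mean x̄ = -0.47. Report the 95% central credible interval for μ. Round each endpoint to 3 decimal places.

Posterior precision = 1/1.9² + 4/1.9² = 0.2770 + 1.1080 = 1.3850, so posterior SD = 0.8497.
Posterior mean = (1.2/1.9² + 4·-0.47/1.9²) / 1.3850 = -0.1360.
Interval: -0.1360 ± 1.960 × 0.8497 → [-1.801, 1.529].

[-1.801, 1.529]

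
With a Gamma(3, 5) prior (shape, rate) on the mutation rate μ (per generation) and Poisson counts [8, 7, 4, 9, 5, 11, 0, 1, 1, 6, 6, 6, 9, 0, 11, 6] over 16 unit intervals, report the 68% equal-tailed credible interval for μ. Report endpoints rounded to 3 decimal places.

[3.973, 4.884]

Posterior: Gamma(3+90, 5+16) = Gamma(93, 21) (shape, rate).
Equal-tailed 68% interval: Gamma(93, 21) quantiles at 0.16 and 0.84.
Posterior mean ≈ 4.429, SD ≈ 0.459; a Normal approximation gives roughly [3.972, 4.885].
Exact: lower = 3.973; upper = 4.884.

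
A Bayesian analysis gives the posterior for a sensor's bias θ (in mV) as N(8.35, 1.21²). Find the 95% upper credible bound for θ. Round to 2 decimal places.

Need U with P(θ ≤ U) = 0.95: U = 8.35 + z_{0.05}·1.21.
z = 1.645; U = 8.35 + 1.645 × 1.21 = 10.34.

10.34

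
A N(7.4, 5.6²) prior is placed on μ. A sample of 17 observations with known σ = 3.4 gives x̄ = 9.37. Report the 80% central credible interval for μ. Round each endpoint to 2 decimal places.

Posterior precision = 1/5.6² + 17/3.4² = 0.0319 + 1.4706 = 1.5025, so posterior SD = 0.8158.
Posterior mean = (7.4/5.6² + 17·9.37/3.4²) / 1.5025 = 9.3282.
Interval: 9.3282 ± 1.282 × 0.8158 → [8.28, 10.37].

[8.28, 10.37]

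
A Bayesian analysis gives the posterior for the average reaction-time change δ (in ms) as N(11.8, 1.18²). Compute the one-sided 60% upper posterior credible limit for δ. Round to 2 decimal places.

12.10

Need U with P(δ ≤ U) = 0.60: U = 11.8 + z_{0.4}·1.18.
z = 0.253; U = 11.8 + 0.253 × 1.18 = 12.10.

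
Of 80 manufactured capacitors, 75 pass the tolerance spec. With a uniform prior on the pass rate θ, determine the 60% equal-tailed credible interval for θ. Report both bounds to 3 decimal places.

[0.904, 0.951]

Posterior: Beta(1+75, 1+5) = Beta(76, 6).
Equal-tailed 60% interval: the 0.2 and 0.8 quantiles of Beta(76, 6).
Posterior mean ≈ 0.927, SD ≈ 0.029; a Normal approximation gives roughly [0.903, 0.951].
Exact: F⁻¹(0.2) = 0.904; F⁻¹(0.8) = 0.951.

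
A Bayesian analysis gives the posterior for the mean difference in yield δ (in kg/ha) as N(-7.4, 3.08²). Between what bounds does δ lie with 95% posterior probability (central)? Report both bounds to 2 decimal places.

[-13.44, -1.36]

The posterior is symmetric, so the 95% equal-tailed interval is δ = -7.4 ± z·3.08 with z = 1.960.
Half-width: 1.960 × 3.08 = 6.04.
-7.4 − 6.04 = -13.44; -7.4 + 6.04 = -1.36.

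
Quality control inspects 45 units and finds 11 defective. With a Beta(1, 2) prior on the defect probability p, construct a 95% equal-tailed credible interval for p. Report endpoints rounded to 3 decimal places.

Posterior: Beta(1+11, 2+34) = Beta(12, 36).
Equal-tailed 95% interval: the 0.025 and 0.975 quantiles of Beta(12, 36).
Posterior mean ≈ 0.250, SD ≈ 0.062; a Normal approximation gives roughly [0.129, 0.371].
Exact: F⁻¹(0.025) = 0.139; F⁻¹(0.975) = 0.380.

[0.139, 0.380]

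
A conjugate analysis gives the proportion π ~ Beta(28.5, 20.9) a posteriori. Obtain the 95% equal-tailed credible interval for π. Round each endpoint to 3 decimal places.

[0.438, 0.710]

Posterior: Beta(28.5, 20.9).
Equal-tailed 95% interval: the 0.025 and 0.975 quantiles of Beta(28.5, 20.9).
Posterior mean ≈ 0.577, SD ≈ 0.070; a Normal approximation gives roughly [0.441, 0.713].
Exact: F⁻¹(0.025) = 0.438; F⁻¹(0.975) = 0.710.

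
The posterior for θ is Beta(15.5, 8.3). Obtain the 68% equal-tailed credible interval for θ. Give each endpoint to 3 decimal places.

Posterior: Beta(15.5, 8.3).
Equal-tailed 68% interval: the 0.16 and 0.84 quantiles of Beta(15.5, 8.3).
Posterior mean ≈ 0.651, SD ≈ 0.096; a Normal approximation gives roughly [0.556, 0.746].
Exact: F⁻¹(0.16) = 0.554; F⁻¹(0.84) = 0.748.

[0.554, 0.748]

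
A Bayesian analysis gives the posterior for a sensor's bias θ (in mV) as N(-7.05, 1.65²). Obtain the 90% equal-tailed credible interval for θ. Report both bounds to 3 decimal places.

The posterior is symmetric, so the 90% equal-tailed interval is θ = -7.05 ± z·1.65 with z = 1.645.
Half-width: 1.645 × 1.65 = 2.714.
-7.05 − 2.714 = -9.764; -7.05 + 2.714 = -4.336.

[-9.764, -4.336]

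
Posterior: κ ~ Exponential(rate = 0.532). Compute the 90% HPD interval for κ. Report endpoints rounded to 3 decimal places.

The exponential density is strictly decreasing on [0, ∞), so the HPD interval is anchored at 0: [0, q] with P(κ ≤ q) = 0.90.
q = −ln(1 − 0.90) / 0.532 = 2.3026 / 0.532 = 4.328.

[0.000, 4.328]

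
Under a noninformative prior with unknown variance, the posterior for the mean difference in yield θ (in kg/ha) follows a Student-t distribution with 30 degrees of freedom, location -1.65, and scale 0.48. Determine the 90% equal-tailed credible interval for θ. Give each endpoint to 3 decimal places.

The t_30 distribution is symmetric; the 90% interval is -1.65 ± t·0.48 with t_{0.95,30} = 1.697.
Half-width: 1.697 × 0.48 = 0.815.
-1.65 − 0.815 = -2.465; -1.65 + 0.815 = -0.835.

[-2.465, -0.835]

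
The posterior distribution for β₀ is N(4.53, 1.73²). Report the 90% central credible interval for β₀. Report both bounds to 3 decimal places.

The posterior is symmetric, so the 90% equal-tailed interval is β₀ = 4.53 ± z·1.73 with z = 1.645.
Half-width: 1.645 × 1.73 = 2.846.
4.53 − 2.846 = 1.684; 4.53 + 2.846 = 7.376.

[1.684, 7.376]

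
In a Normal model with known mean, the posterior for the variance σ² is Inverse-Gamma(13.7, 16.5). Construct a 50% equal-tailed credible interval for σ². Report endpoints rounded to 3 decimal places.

Inverse-Gamma(13.7, 16.5) quantiles: F⁻¹(0.25) and F⁻¹(0.75).
Equivalently, 1/σ² ~ Gamma(13.7, rate = 16.5); invert its 0.75 and 0.25 quantiles.
Posterior mean ≈ 1.299, SD ≈ 0.380; a Normal approximation gives roughly [1.043, 1.555].
Exact: lower = 1.032; upper = 1.492.

[1.032, 1.492]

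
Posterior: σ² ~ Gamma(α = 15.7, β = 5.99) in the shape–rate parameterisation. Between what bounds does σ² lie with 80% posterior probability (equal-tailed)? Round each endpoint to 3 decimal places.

Posterior: Gamma(shape 15.7, rate 5.99).
Equal-tailed 80% interval: Gamma(15.7, 5.99) quantiles at 0.1 and 0.9.
Posterior mean ≈ 2.621, SD ≈ 0.661; a Normal approximation gives roughly [1.773, 3.469].
Exact: lower = 1.817; upper = 3.496.

[1.817, 3.496]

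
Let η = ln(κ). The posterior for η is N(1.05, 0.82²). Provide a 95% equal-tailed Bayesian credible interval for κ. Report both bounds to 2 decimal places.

On the log scale the 95% interval is 1.05 ± 1.960 × 0.82 = [-0.5572, 2.6572].
Exponentiate: [e^-0.5572, e^2.6572] = [0.57, 14.26].

[0.57, 14.26]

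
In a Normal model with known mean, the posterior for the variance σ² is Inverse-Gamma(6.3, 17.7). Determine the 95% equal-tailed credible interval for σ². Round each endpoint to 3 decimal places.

Inverse-Gamma(6.3, 17.7) quantiles: F⁻¹(0.025) and F⁻¹(0.975).
Equivalently, 1/σ² ~ Gamma(6.3, rate = 17.7); invert its 0.975 and 0.025 quantiles.
Posterior mean ≈ 3.340, SD ≈ 1.611; a Normal approximation gives roughly [0.183, 6.496].
Exact: lower = 1.464; upper = 7.429.

[1.464, 7.429]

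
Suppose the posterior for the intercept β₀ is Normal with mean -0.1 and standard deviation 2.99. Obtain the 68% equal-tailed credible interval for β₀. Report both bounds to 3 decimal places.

The posterior is symmetric, so the 68% equal-tailed interval is β₀ = -0.1 ± z·2.99 with z = 0.994.
Half-width: 0.994 × 2.99 = 2.973.
-0.1 − 2.973 = -3.073; -0.1 + 2.973 = 2.873.

[-3.073, 2.873]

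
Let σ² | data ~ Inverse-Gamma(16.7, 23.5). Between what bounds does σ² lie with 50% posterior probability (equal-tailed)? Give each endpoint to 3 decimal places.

Inverse-Gamma(16.7, 23.5) quantiles: F⁻¹(0.25) and F⁻¹(0.75).
Equivalently, 1/σ² ~ Gamma(16.7, rate = 23.5); invert its 0.75 and 0.25 quantiles.
Posterior mean ≈ 1.497, SD ≈ 0.390; a Normal approximation gives roughly [1.233, 1.760].
Exact: lower = 1.221; upper = 1.704.

[1.221, 1.704]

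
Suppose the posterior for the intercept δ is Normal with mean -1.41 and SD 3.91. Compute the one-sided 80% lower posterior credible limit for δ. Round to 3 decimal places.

Need L with P(δ ≥ L) = 0.80: L = -1.41 − z_{0.2}·3.91.
z = 0.842; L = -1.41 − 0.842 × 3.91 = -4.701.

-4.701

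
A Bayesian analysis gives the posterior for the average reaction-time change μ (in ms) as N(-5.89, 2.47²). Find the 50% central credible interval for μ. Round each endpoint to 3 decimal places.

The posterior is symmetric, so the 50% equal-tailed interval is μ = -5.89 ± z·2.47 with z = 0.674.
Half-width: 0.674 × 2.47 = 1.666.
-5.89 − 1.666 = -7.556; -5.89 + 1.666 = -4.224.

[-7.556, -4.224]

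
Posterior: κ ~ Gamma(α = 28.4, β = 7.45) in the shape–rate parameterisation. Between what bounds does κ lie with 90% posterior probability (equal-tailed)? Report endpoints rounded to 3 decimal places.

[2.717, 5.060]

Posterior: Gamma(shape 28.4, rate 7.45).
Equal-tailed 90% interval: Gamma(28.4, 7.45) quantiles at 0.05 and 0.95.
Posterior mean ≈ 3.812, SD ≈ 0.715; a Normal approximation gives roughly [2.635, 4.989].
Exact: lower = 2.717; upper = 5.060.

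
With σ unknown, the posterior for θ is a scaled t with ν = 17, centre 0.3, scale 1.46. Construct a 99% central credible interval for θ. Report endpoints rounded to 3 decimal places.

The t_17 distribution is symmetric; the 99% interval is 0.3 ± t·1.46 with t_{0.995,17} = 2.898.
Half-width: 2.898 × 1.46 = 4.231.
0.3 − 4.231 = -3.931; 0.3 + 4.231 = 4.531.

[-3.931, 4.531]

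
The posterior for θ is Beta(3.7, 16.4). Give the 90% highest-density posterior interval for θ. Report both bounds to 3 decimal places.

[0.049, 0.313]

The posterior is unimodal and skewed, so the HPD interval has equal density at both endpoints and is the shortest 90% interval.
Solving f(0.049) = f(0.313) with F(0.313) − F(0.049) = 0.90 gives [0.049, 0.313].
For comparison, the equal-tailed interval is [0.065, 0.339]; the HPD is narrower and shifted toward the mode.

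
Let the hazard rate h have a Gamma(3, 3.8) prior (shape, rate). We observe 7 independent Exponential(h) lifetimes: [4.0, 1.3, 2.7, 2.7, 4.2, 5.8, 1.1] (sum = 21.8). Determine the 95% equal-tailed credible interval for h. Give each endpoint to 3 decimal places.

[0.187, 0.667]

Posterior: Gamma(3+7, 3.8+21.8) = Gamma(10, 25.6) (shape, rate).
Equal-tailed 95% interval: Gamma(10, 25.6) quantiles at 0.025 and 0.975.
Posterior mean ≈ 0.391, SD ≈ 0.124; a Normal approximation gives roughly [0.149, 0.633].
Exact: lower = 0.187; upper = 0.667.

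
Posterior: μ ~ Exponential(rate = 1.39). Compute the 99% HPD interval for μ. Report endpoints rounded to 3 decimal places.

The exponential density is strictly decreasing on [0, ∞), so the HPD interval is anchored at 0: [0, q] with P(μ ≤ q) = 0.99.
q = −ln(1 − 0.99) / 1.39 = 4.6052 / 1.39 = 3.313.

[0.000, 3.313]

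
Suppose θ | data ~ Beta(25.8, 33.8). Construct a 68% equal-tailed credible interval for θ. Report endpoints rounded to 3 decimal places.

[0.369, 0.497]

Posterior: Beta(25.8, 33.8).
Equal-tailed 68% interval: the 0.16 and 0.84 quantiles of Beta(25.8, 33.8).
Posterior mean ≈ 0.433, SD ≈ 0.064; a Normal approximation gives roughly [0.370, 0.496].
Exact: F⁻¹(0.16) = 0.369; F⁻¹(0.84) = 0.497.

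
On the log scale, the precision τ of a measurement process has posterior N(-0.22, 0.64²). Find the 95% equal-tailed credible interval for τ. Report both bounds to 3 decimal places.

[0.229, 2.813]

On the log scale the 95% interval is -0.22 ± 1.960 × 0.64 = [-1.4744, 1.0344].
Exponentiate: [e^-1.4744, e^1.0344] = [0.229, 2.813].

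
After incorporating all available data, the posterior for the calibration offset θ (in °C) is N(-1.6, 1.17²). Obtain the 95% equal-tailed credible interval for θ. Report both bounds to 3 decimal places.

[-3.893, 0.693]

The posterior is symmetric, so the 95% equal-tailed interval is θ = -1.6 ± z·1.17 with z = 1.960.
Half-width: 1.960 × 1.17 = 2.293.
-1.6 − 2.293 = -3.893; -1.6 + 2.293 = 0.693.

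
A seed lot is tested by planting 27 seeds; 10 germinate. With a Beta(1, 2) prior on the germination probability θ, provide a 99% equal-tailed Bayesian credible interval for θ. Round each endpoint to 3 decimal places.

Posterior: Beta(1+10, 2+17) = Beta(11, 19).
Equal-tailed 99% interval: the 0.005 and 0.995 quantiles of Beta(11, 19).
Posterior mean ≈ 0.367, SD ≈ 0.087; a Normal approximation gives roughly [0.144, 0.590].
Exact: F⁻¹(0.005) = 0.167; F⁻¹(0.995) = 0.599.

[0.167, 0.599]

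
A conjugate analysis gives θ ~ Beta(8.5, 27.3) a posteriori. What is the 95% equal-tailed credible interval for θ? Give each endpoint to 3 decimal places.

Posterior: Beta(8.5, 27.3).
Equal-tailed 95% interval: the 0.025 and 0.975 quantiles of Beta(8.5, 27.3).
Posterior mean ≈ 0.237, SD ≈ 0.070; a Normal approximation gives roughly [0.100, 0.375].
Exact: F⁻¹(0.025) = 0.115; F⁻¹(0.975) = 0.387.

[0.115, 0.387]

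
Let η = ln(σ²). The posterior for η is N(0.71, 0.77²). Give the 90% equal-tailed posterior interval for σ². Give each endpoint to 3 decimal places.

On the log scale the 90% interval is 0.71 ± 1.645 × 0.77 = [-0.5565, 1.9765].
Exponentiate: [e^-0.5565, e^1.9765] = [0.573, 7.218].

[0.573, 7.218]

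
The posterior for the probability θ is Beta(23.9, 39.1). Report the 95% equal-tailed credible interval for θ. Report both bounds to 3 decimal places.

[0.265, 0.501]

Posterior: Beta(23.9, 39.1).
Equal-tailed 95% interval: the 0.025 and 0.975 quantiles of Beta(23.9, 39.1).
Posterior mean ≈ 0.379, SD ≈ 0.061; a Normal approximation gives roughly [0.260, 0.498].
Exact: F⁻¹(0.025) = 0.265; F⁻¹(0.975) = 0.501.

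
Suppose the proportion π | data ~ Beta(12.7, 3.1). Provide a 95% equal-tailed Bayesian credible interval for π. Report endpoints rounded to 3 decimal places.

Posterior: Beta(12.7, 3.1).
Equal-tailed 95% interval: the 0.025 and 0.975 quantiles of Beta(12.7, 3.1).
Posterior mean ≈ 0.804, SD ≈ 0.097; a Normal approximation gives roughly [0.614, 0.994].
Exact: F⁻¹(0.025) = 0.583; F⁻¹(0.975) = 0.953.

[0.583, 0.953]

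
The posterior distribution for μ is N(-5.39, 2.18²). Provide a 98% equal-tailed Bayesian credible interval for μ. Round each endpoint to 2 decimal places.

[-10.46, -0.32]

The posterior is symmetric, so the 98% equal-tailed interval is μ = -5.39 ± z·2.18 with z = 2.326.
Half-width: 2.326 × 2.18 = 5.07.
-5.39 − 5.07 = -10.46; -5.39 + 5.07 = -0.32.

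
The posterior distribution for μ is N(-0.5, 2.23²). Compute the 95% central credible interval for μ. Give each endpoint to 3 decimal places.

[-4.871, 3.871]

The posterior is symmetric, so the 95% equal-tailed interval is μ = -0.5 ± z·2.23 with z = 1.960.
Half-width: 1.960 × 2.23 = 4.371.
-0.5 − 4.371 = -4.871; -0.5 + 4.371 = 3.871.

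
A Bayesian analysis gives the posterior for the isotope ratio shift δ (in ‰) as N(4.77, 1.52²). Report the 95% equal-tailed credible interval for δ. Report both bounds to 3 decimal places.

[1.791, 7.749]

The posterior is symmetric, so the 95% equal-tailed interval is δ = 4.77 ± z·1.52 with z = 1.960.
Half-width: 1.960 × 1.52 = 2.979.
4.77 − 2.979 = 1.791; 4.77 + 2.979 = 7.749.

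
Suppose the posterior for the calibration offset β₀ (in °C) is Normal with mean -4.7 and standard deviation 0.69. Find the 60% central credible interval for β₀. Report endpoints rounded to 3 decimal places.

The posterior is symmetric, so the 60% equal-tailed interval is β₀ = -4.7 ± z·0.69 with z = 0.842.
Half-width: 0.842 × 0.69 = 0.581.
-4.7 − 0.581 = -5.281; -4.7 + 0.581 = -4.119.

[-5.281, -4.119]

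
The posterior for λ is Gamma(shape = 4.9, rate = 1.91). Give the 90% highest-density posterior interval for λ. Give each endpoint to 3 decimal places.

[0.759, 4.302]

The posterior is unimodal and skewed, so the HPD interval has equal density at both endpoints and is the shortest 90% interval.
Solving f(0.759) = f(4.302) with F(4.302) − F(0.759) = 0.90 gives [0.759, 4.302].
For comparison, the equal-tailed interval is [0.999, 4.720]; the HPD is narrower and shifted toward the mode.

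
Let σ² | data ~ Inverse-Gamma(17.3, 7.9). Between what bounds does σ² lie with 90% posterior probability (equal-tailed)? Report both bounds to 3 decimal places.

[0.320, 0.713]

Inverse-Gamma(17.3, 7.9) quantiles: F⁻¹(0.05) and F⁻¹(0.95).
Equivalently, 1/σ² ~ Gamma(17.3, rate = 7.9); invert its 0.95 and 0.05 quantiles.
Posterior mean ≈ 0.485, SD ≈ 0.124; a Normal approximation gives roughly [0.281, 0.688].
Exact: lower = 0.320; upper = 0.713.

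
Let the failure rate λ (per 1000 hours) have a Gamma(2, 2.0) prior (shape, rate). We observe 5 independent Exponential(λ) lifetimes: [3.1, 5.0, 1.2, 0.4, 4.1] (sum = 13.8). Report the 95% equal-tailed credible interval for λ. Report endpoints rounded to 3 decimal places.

Posterior: Gamma(2+5, 2.0+13.8) = Gamma(7, 15.8) (shape, rate).
Equal-tailed 95% interval: Gamma(7, 15.8) quantiles at 0.025 and 0.975.
Posterior mean ≈ 0.443, SD ≈ 0.167; a Normal approximation gives roughly [0.115, 0.771].
Exact: lower = 0.178; upper = 0.827.

[0.178, 0.827]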